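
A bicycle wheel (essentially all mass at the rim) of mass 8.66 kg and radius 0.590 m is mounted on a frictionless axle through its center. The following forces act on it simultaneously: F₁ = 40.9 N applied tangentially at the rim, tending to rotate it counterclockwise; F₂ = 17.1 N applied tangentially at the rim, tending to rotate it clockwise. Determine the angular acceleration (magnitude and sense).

I = MR² = (8.66)(0.590)² = 3.015 kg·m².
Taking counterclockwise as positive: τ₁ = +(40.9)(0.590) = +24.13 N·m; τ₂ = −(17.1)(0.590) = −10.09 N·m.
Net torque τ = 14.04 N·m.
α = τ/I = 14.04/3.015 = 4.658 rad/s².

α ≈ 4.66 rad/s², counterclockwise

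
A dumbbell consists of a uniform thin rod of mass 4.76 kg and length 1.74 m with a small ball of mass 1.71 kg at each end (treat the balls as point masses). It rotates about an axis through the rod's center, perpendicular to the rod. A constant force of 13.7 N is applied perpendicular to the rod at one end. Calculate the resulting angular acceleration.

I_rod = (1/12)ML² = (1/12)(4.76)(1.74)² = 1.201 kg·m².
I_balls = 2·m·(L/2)² = 2(1.71)(0.8700)² = 2.589 kg·m².
Total I = 3.790 kg·m².
τ = F·(L/2) = (13.7)(0.870) = 11.92 N·m.
α = τ/I = 11.92/3.790 = 3.145 rad/s².

α ≈ 3.15 rad/s²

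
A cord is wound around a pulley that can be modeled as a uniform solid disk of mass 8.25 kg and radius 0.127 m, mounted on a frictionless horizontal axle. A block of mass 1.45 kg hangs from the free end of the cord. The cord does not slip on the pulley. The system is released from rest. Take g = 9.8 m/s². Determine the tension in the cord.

I = ½MR² = (1/2)(8.25)(0.127)² = 0.06653 kg·m².
Block: mg − T = ma. Pulley: TR = Iα. No-slip: a = αR, so T = (I/R²)a = 4.125·a.
Then mg = (m + 4.125)a, so a = (1.45)(9.8)/(1.45 + 4.125) = 2.549 m/s².
T = 4.125·a = 10.51 N.

T ≈ 10.5 N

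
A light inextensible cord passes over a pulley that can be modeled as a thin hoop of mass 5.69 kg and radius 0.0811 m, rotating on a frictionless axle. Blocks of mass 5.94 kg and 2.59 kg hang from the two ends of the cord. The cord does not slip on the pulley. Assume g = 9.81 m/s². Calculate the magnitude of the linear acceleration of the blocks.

I = MR² = (5.69)(0.0811)² = 0.03742 kg·m².
Heavier block: m₁g − T₁ = m₁a. Lighter block: T₂ − m₂g = m₂a.
Pulley: (T₁ − T₂)R = Iα = I(a/R), so T₁ − T₂ = (I/R²)a = 1·M_p a = 5.690·a.
Adding the three: (m₁ − m₂)g = (m₁ + m₂ + 5.690)a, so a = (5.94 − 2.59)(9.81)/(5.94 + 2.59 + 5.690) = 2.311 m/s².

a ≈ 2.31 m/s²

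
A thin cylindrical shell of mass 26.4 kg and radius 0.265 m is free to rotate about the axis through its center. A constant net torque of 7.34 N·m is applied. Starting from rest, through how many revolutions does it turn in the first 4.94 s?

≈ 7.69 revolutions

I = MR² = (26.4)(0.265)² = 1.854 kg·m².
α = τ/I = 7.34/1.854 = 3.959 rad/s².
θ = ½αt² = ½(3.959)(4.94)² = 48.31 rad.
Revolutions = θ/(2π) = 7.689.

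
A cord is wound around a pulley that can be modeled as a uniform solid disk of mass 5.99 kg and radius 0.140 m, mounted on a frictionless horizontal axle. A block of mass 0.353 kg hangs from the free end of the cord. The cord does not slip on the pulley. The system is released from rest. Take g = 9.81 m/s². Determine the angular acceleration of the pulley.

I = ½MR² = (1/2)(5.99)(0.140)² = 0.05870 kg·m².
Block: mg − T = ma. Pulley: TR = Iα. No-slip: a = αR, so T = (I/R²)a = 2.995·a.
Then mg = (m + 2.995)a, so a = (0.353)(9.81)/(0.353 + 2.995) = 1.034 m/s².
α = a/R = 1.034/0.140 = 7.388 rad/s².

α ≈ 7.39 rad/s²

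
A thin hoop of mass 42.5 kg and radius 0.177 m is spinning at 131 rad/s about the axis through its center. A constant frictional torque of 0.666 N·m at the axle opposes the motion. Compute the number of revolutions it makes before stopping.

≈ 2730 revolutions

I = MR² = (42.5)(0.177)² = 1.331 kg·m².
The net torque has magnitude 0.666 N·m, opposing ω.
|α| = τ/I = 0.6660/1.331 = 0.5002 rad/s² (deceleration).
ω² = ω₀² − 2|α|θ with ω = 0 ⇒ θ = ω₀²/(2|α|) = 17150 rad = 2730 rev.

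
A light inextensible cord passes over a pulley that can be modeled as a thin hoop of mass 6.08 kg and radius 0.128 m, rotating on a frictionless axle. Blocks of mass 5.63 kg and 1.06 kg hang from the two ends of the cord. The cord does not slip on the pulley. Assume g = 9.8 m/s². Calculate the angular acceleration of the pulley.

I = MR² = (6.08)(0.128)² = 0.09961 kg·m².
Heavier block: m₁g − T₁ = m₁a. Lighter block: T₂ − m₂g = m₂a.
Pulley: (T₁ − T₂)R = Iα = I(a/R), so T₁ − T₂ = (I/R²)a = 1·M_p a = 6.080·a.
Adding the three: (m₁ − m₂)g = (m₁ + m₂ + 6.080)a, so a = (5.63 − 1.06)(9.8)/(5.63 + 1.06 + 6.080) = 3.507 m/s².
α = a/R = 3.507/0.128 = 27.40 rad/s².

α ≈ 27.4 rad/s²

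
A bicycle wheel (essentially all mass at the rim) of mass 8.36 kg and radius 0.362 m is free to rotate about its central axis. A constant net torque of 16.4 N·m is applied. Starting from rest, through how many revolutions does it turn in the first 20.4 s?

I = MR² = (8.36)(0.362)² = 1.096 kg·m².
α = τ/I = 16.4/1.096 = 14.97 rad/s².
θ = ½αt² = ½(14.97)(20.4)² = 3115 rad.
Revolutions = θ/(2π) = 495.8.

≈ 496 revolutions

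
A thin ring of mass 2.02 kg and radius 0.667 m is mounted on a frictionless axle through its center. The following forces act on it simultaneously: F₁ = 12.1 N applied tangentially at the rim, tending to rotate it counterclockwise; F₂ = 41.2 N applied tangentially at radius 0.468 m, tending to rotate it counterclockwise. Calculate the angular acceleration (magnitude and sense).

α ≈ 30.4 rad/s², counterclockwise

I = MR² = (2.02)(0.667)² = 0.8987 kg·m².
Taking counterclockwise as positive: τ₁ = +(12.1)(0.667) = +8.071 N·m; τ₂ = +(41.2)(0.468) = +19.28 N·m.
Net torque τ = 27.35 N·m.
α = τ/I = 27.35/0.8987 = 30.44 rad/s².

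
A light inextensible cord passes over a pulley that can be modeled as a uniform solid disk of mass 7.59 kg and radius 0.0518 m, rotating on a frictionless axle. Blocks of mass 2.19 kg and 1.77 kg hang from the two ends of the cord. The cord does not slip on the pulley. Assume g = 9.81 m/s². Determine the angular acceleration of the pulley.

α ≈ 10.3 rad/s²

I = ½MR² = (1/2)(7.59)(0.0518)² = 0.01018 kg·m².
Heavier block: m₁g − T₁ = m₁a. Lighter block: T₂ − m₂g = m₂a.
Pulley: (T₁ − T₂)R = Iα = I(a/R), so T₁ − T₂ = (I/R²)a = (1/2)M_p a = 3.795·a.
Adding the three: (m₁ − m₂)g = (m₁ + m₂ + 3.795)a, so a = (2.19 − 1.77)(9.81)/(2.19 + 1.77 + 3.795) = 0.5313 m/s².
α = a/R = 0.5313/0.0518 = 10.26 rad/s².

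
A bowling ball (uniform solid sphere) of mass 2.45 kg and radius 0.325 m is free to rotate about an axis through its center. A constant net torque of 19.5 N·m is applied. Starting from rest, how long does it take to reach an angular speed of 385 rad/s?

I = (2/5)MR² = (2/5)(2.45)(0.325)² = 0.1035 kg·m².
α = τ/I = 19.5/0.1035 = 188.4 rad/s².
ω = αt ⇒ t = ω/α = 385/188.4 = 2.044 s.

t ≈ 2.04 s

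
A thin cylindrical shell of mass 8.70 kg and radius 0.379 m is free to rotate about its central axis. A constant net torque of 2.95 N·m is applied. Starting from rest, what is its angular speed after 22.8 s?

I = MR² = (8.70)(0.379)² = 1.250 kg·m².
α = τ/I = 2.95/1.250 = 2.361 rad/s².
ω = ω₀ + αt = 0 + (2.361)(22.8) = 53.82 rad/s.

ω ≈ 53.8 rad/s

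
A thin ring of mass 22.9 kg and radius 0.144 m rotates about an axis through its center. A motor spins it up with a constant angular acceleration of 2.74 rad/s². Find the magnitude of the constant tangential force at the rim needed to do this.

F ≈ 9.04 N

I = MR² = (22.9)(0.144)² = 0.4749 kg·m².
The required torque is τ = Iα = (0.4749)(2.740) = 1.301 N·m.
A tangential force at the rim gives τ = FR, so F = τ/R = 1.301/0.144 = 9.035 N.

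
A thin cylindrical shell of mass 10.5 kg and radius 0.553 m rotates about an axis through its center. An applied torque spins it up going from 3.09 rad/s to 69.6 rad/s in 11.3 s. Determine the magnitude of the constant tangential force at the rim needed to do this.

I = MR² = (10.5)(0.553)² = 3.211 kg·m².
α = Δω/Δt = (69.6 − 3.09)/11.3 = 5.886 rad/s².
The required torque is τ = Iα = (3.211)(5.886) = 18.90 N·m.
A tangential force at the rim gives τ = FR, so F = τ/R = 18.90/0.553 = 34.18 N.

F ≈ 34.2 N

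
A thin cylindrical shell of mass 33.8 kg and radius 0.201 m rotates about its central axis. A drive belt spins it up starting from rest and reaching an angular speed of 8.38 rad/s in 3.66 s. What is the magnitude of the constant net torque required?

I = MR² = (33.8)(0.201)² = 1.366 kg·m².
α = Δω/Δt = (8.38 − 0)/3.66 = 2.290 rad/s².
τ = Iα = (1.366)(2.290) = 3.127 N·m.

τ ≈ 3.13 N·m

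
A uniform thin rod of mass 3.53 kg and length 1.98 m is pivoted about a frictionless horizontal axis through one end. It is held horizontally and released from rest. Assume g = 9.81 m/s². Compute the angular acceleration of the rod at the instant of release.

About the pivot, I = (1/3)ML² = (1/3)(3.53)(1.98)² = 4.613 kg·m².
The weight acts at the center, a distance L/2 = 0.9900 m from the pivot; τ = Mg(L/2) = 34.28 N·m.
α = τ/I = 34.28/4.613 = 7.432 rad/s².

α ≈ 7.43 rad/s²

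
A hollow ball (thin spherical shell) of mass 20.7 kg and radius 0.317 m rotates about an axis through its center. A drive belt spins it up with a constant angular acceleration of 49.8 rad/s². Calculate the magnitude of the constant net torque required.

I = (2/3)MR² = (2/3)(20.7)(0.317)² = 1.387 kg·m².
τ = Iα = (1.387)(49.80) = 69.06 N·m.

τ ≈ 69.1 N·m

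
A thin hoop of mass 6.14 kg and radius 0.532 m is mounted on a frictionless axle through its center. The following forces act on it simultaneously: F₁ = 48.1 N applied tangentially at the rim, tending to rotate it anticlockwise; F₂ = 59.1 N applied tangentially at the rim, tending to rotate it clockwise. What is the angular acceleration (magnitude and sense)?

I = MR² = (6.14)(0.532)² = 1.738 kg·m².
Taking anticlockwise as positive: τ₁ = +(48.1)(0.532) = +25.59 N·m; τ₂ = −(59.1)(0.532) = −31.44 N·m.
Net torque τ = -5.852 N·m.
α = τ/I = -5.852/1.738 = -3.368 rad/s².

α ≈ 3.37 rad/s², clockwise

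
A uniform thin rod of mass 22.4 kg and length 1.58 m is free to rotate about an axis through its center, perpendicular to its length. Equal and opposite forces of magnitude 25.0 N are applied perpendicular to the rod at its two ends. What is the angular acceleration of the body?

α ≈ 8.48 rad/s²

I = (1/12)ML² = (1/12)(22.4)(1.58)² = 4.660 kg·m².
The couple gives τ = F·(L/2) + F·(L/2) = F L = (25.0)(1.58) = 39.50 N·m.
From τ = Iα: α = 39.50/4.660 = 8.476 rad/s².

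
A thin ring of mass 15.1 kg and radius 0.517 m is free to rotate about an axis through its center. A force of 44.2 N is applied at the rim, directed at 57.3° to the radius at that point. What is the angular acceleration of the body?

I = MR² = (15.1)(0.517)² = 4.036 kg·m².
Only the tangential component produces torque: τ = F R sinθ = (44.2)(0.517) sin 57.3° = 19.23 N·m.
Newton's second law for rotation, τ = Iα, gives α = τ/I = 19.23/4.036 = 4.764 rad/s².

α ≈ 4.76 rad/s²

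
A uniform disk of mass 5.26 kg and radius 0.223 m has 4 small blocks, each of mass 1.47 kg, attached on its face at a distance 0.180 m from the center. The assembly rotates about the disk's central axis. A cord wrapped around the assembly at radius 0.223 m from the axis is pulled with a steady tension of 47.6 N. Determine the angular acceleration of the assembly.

I_disk = ½MR² = ½(5.26)(0.223)² = 0.1308 kg·m².
I_blocks = 4·m·r² = 4(1.47)(0.180)² = 0.1905 kg·m².
Total I = 0.3213 kg·m².
τ = F r = (47.6)(0.223) = 10.61 N·m.
α = τ/I = 10.61/0.3213 = 33.04 rad/s².

α ≈ 33.0 rad/s²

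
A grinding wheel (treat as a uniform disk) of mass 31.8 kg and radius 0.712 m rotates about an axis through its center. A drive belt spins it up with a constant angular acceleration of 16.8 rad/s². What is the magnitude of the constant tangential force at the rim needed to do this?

I = ½MR² = (1/2)(31.8)(0.712)² = 8.060 kg·m².
The required torque is τ = Iα = (8.060)(16.80) = 135.4 N·m.
A tangential force at the rim gives τ = FR, so F = τ/R = 135.4/0.712 = 190.2 N.

F ≈ 190 N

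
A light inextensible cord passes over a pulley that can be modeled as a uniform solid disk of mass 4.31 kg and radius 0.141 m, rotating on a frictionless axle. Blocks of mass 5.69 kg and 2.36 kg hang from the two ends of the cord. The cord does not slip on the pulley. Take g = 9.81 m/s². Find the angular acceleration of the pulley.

α ≈ 22.7 rad/s²

I = ½MR² = (1/2)(4.31)(0.141)² = 0.04284 kg·m².
Heavier block: m₁g − T₁ = m₁a. Lighter block: T₂ − m₂g = m₂a.
Pulley: (T₁ − T₂)R = Iα = I(a/R), so T₁ − T₂ = (I/R²)a = (1/2)M_p a = 2.155·a.
Adding the three: (m₁ − m₂)g = (m₁ + m₂ + 2.155)a, so a = (5.69 − 2.36)(9.81)/(5.69 + 2.36 + 2.155) = 3.201 m/s².
α = a/R = 3.201/0.141 = 22.70 rad/s².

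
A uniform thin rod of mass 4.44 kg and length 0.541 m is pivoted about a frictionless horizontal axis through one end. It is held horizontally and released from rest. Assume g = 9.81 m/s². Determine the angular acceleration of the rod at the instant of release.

α ≈ 27.2 rad/s²

About the pivot, I = (1/3)ML² = (1/3)(4.44)(0.541)² = 0.4332 kg·m².
The weight acts at the center, a distance L/2 = 0.2705 m from the pivot; τ = Mg(L/2) = 11.78 N·m.
α = τ/I = 11.78/0.4332 = 27.20 rad/s².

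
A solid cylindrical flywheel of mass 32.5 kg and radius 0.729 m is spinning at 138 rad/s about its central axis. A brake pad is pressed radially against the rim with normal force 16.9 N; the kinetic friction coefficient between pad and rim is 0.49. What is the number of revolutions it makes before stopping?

≈ 2170 revolutions

I = ½MR² = (1/2)(32.5)(0.729)² = 8.636 kg·m².
Friction force f = μN = (0.49)(16.9) = 8.281 N at the rim; torque magnitude τ = fR = 6.037 N·m, opposing ω.
|α| = τ/I = 6.037/8.636 = 0.6990 rad/s² (deceleration).
ω² = ω₀² − 2|α|θ with ω = 0 ⇒ θ = ω₀²/(2|α|) = 13620 rad = 2168 rev.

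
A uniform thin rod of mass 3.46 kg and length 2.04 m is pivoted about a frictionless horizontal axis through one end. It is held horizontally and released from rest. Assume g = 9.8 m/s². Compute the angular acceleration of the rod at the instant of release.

α ≈ 7.21 rad/s²

About the pivot, I = (1/3)ML² = (1/3)(3.46)(2.04)² = 4.800 kg·m².
The weight acts at the center, a distance L/2 = 1.020 m from the pivot; τ = Mg(L/2) = 34.59 N·m.
α = τ/I = 34.59/4.800 = 7.206 rad/s².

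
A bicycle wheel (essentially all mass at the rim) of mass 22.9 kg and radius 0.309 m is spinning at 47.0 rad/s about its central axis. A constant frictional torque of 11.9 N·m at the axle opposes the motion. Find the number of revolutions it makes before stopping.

≈ 32.3 revolutions

I = MR² = (22.9)(0.309)² = 2.187 kg·m².
The net torque has magnitude 11.9 N·m, opposing ω.
|α| = τ/I = 11.90/2.187 = 5.442 rad/s² (deceleration).
ω² = ω₀² − 2|α|θ with ω = 0 ⇒ θ = ω₀²/(2|α|) = 202.9 rad = 32.30 rev.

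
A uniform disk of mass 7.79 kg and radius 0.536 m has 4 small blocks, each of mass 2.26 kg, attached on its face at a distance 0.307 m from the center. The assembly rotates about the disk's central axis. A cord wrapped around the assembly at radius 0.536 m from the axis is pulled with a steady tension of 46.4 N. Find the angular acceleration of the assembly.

α ≈ 12.6 rad/s²

I_disk = ½MR² = ½(7.79)(0.536)² = 1.119 kg·m².
I_blocks = 4·m·r² = 4(2.26)(0.307)² = 0.8520 kg·m².
Total I = 1.971 kg·m².
τ = F r = (46.4)(0.536) = 24.87 N·m.
α = τ/I = 24.87/1.971 = 12.62 rad/s².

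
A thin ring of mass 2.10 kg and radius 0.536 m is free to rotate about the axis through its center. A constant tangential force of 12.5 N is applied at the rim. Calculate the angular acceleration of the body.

α ≈ 11.1 rad/s²

I = MR² = (2.10)(0.536)² = 0.6033 kg·m².
τ = F R = (12.5)(0.536) = 6.700 N·m.
From τ = Iα: α = 6.700/0.6033 = 11.11 rad/s².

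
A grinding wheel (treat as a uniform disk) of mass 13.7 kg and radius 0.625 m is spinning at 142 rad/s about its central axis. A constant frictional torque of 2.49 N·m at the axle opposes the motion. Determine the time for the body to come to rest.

I = ½MR² = (1/2)(13.7)(0.625)² = 2.676 kg·m².
The net torque has magnitude 2.49 N·m, opposing ω.
|α| = τ/I = 2.490/2.676 = 0.9306 rad/s² (deceleration).
0 = ω₀ − |α|t ⇒ t = ω₀/|α| = 142/0.9306 = 152.6 s.

t ≈ 153 s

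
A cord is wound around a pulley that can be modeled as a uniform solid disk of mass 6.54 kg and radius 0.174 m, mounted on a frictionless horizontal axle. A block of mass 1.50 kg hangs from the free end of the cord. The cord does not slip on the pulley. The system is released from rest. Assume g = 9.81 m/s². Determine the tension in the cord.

I = ½MR² = (1/2)(6.54)(0.174)² = 0.09900 kg·m².
Block: mg − T = ma. Pulley: TR = Iα. No-slip: a = αR, so T = (I/R²)a = 3.270·a.
Then mg = (m + 3.270)a, so a = (1.50)(9.81)/(1.50 + 3.270) = 3.085 m/s².
T = 3.270·a = 10.09 N.

T ≈ 10.1 N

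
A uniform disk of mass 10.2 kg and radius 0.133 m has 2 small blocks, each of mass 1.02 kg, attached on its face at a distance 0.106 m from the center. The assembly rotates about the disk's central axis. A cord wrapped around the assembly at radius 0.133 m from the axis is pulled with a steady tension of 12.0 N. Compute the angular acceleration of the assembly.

I_disk = ½MR² = ½(10.2)(0.133)² = 0.09021 kg·m².
I_blocks = 2·m·r² = 2(1.02)(0.106)² = 0.02292 kg·m².
Total I = 0.1131 kg·m².
τ = F r = (12.0)(0.133) = 1.596 N·m.
α = τ/I = 1.596/0.1131 = 14.11 rad/s².

α ≈ 14.1 rad/s²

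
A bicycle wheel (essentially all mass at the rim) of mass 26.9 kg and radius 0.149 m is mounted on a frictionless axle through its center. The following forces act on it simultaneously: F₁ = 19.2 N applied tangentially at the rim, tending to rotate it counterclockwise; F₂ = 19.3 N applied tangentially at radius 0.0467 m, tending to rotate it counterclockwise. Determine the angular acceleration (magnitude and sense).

α ≈ 6.30 rad/s², counterclockwise

I = MR² = (26.9)(0.149)² = 0.5972 kg·m².
Taking counterclockwise as positive: τ₁ = +(19.2)(0.149) = +2.861 N·m; τ₂ = +(19.3)(0.0467) = +0.9013 N·m.
Net torque τ = 3.762 N·m.
α = τ/I = 3.762/0.5972 = 6.300 rad/s².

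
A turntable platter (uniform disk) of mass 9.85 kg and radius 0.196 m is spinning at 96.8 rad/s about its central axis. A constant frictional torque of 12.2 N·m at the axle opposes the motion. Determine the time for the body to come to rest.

t ≈ 1.50 s

I = ½MR² = (1/2)(9.85)(0.196)² = 0.1892 kg·m².
The net torque has magnitude 12.2 N·m, opposing ω.
|α| = τ/I = 12.20/0.1892 = 64.48 rad/s² (deceleration).
0 = ω₀ − |α|t ⇒ t = ω₀/|α| = 96.8/64.48 = 1.501 s.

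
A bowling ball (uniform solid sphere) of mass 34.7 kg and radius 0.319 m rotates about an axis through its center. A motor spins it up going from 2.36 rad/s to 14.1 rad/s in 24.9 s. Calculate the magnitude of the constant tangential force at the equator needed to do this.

I = (2/5)MR² = (2/5)(34.7)(0.319)² = 1.412 kg·m².
α = Δω/Δt = (14.1 − 2.36)/24.9 = 0.4715 rad/s².
The required torque is τ = Iα = (1.412)(0.4715) = 0.6659 N·m.
A tangential force at the equator gives τ = FR, so F = τ/R = 0.6659/0.319 = 2.088 N.

F ≈ 2.09 N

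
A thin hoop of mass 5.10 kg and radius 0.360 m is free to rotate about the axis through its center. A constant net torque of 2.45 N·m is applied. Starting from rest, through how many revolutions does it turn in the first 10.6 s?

≈ 33.1 revolutions

I = MR² = (5.10)(0.360)² = 0.6610 kg·m².
α = τ/I = 2.45/0.6610 = 3.707 rad/s².
θ = ½αt² = ½(3.707)(10.6)² = 208.2 rad.
Revolutions = θ/(2π) = 33.14.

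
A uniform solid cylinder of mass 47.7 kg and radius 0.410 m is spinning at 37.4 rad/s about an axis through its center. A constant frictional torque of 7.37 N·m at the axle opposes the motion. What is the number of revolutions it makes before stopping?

≈ 60.6 revolutions

I = ½MR² = (1/2)(47.7)(0.410)² = 4.009 kg·m².
The net torque has magnitude 7.37 N·m, opposing ω.
|α| = τ/I = 7.370/4.009 = 1.838 rad/s² (deceleration).
ω² = ω₀² − 2|α|θ with ω = 0 ⇒ θ = ω₀²/(2|α|) = 380.5 rad = 60.55 rev.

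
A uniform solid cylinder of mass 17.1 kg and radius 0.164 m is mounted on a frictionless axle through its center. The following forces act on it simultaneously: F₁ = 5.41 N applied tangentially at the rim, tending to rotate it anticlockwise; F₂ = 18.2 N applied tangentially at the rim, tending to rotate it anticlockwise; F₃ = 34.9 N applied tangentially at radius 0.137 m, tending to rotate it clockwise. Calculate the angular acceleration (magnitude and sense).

I = ½MR² = (1/2)(17.1)(0.164)² = 0.2300 kg·m².
Taking anticlockwise as positive: τ₁ = +(5.41)(0.164) = +0.8872 N·m; τ₂ = +(18.2)(0.164) = +2.985 N·m; τ₃ = −(34.9)(0.137) = −4.781 N·m.
Net torque τ = -0.9093 N·m.
α = τ/I = -0.9093/0.2300 = -3.954 rad/s².

α ≈ 3.95 rad/s², clockwise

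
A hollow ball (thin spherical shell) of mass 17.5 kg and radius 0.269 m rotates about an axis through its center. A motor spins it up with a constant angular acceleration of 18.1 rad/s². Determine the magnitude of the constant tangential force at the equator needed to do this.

F ≈ 56.8 N

I = (2/3)MR² = (2/3)(17.5)(0.269)² = 0.8442 kg·m².
The required torque is τ = Iα = (0.8442)(18.10) = 15.28 N·m.
A tangential force at the equator gives τ = FR, so F = τ/R = 15.28/0.269 = 56.80 N.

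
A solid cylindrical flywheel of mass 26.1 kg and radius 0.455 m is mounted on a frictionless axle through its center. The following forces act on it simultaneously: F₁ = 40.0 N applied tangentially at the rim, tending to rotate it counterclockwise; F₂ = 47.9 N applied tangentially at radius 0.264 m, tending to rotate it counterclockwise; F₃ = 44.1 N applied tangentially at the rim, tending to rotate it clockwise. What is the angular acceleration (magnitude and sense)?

α ≈ 3.99 rad/s², counterclockwise

I = ½MR² = (1/2)(26.1)(0.455)² = 2.702 kg·m².
Taking counterclockwise as positive: τ₁ = +(40.0)(0.455) = +18.20 N·m; τ₂ = +(47.9)(0.264) = +12.65 N·m; τ₃ = −(44.1)(0.455) = −20.07 N·m.
Net torque τ = 10.78 N·m.
α = τ/I = 10.78/2.702 = 3.990 rad/s².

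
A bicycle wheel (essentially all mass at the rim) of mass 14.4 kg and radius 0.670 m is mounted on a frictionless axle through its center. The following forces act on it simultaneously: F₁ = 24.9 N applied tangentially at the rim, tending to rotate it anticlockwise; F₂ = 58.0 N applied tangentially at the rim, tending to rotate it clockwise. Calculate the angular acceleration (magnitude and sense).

α ≈ 3.43 rad/s², clockwise

I = MR² = (14.4)(0.670)² = 6.464 kg·m².
Taking anticlockwise as positive: τ₁ = +(24.9)(0.670) = +16.68 N·m; τ₂ = −(58.0)(0.670) = −38.86 N·m.
Net torque τ = -22.18 N·m.
α = τ/I = -22.18/6.464 = -3.431 rad/s².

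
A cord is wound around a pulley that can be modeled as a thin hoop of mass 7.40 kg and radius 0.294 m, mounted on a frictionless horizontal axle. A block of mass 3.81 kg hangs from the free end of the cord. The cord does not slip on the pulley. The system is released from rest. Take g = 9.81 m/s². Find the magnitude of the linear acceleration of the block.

a ≈ 3.33 m/s²

I = MR² = (7.40)(0.294)² = 0.6396 kg·m².
Block: mg − T = ma. Pulley: TR = Iα. No-slip: a = αR, so T = (I/R²)a = 7.400·a.
Then mg = (m + 7.400)a, so a = (3.81)(9.81)/(3.81 + 7.400) = 3.334 m/s².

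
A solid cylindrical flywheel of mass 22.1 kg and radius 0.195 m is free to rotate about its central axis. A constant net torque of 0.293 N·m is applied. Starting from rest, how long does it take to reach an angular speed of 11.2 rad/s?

t ≈ 16.1 s

I = ½MR² = (1/2)(22.1)(0.195)² = 0.4202 kg·m².
α = τ/I = 0.293/0.4202 = 0.6973 rad/s².
ω = αt ⇒ t = ω/α = 11.2/0.6973 = 16.06 s.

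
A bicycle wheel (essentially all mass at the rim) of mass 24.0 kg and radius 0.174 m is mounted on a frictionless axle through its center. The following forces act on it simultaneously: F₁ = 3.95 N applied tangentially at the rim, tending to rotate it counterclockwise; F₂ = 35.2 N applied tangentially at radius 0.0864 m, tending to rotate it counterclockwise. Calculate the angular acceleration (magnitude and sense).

α ≈ 5.13 rad/s², counterclockwise

I = MR² = (24.0)(0.174)² = 0.7266 kg·m².
Taking counterclockwise as positive: τ₁ = +(3.95)(0.174) = +0.6873 N·m; τ₂ = +(35.2)(0.0864) = +3.041 N·m.
Net torque τ = 3.729 N·m.
α = τ/I = 3.729/0.7266 = 5.131 rad/s².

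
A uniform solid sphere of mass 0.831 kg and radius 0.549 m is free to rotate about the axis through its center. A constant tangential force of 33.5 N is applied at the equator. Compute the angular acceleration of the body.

I = (2/5)MR² = (2/5)(0.831)(0.549)² = 0.1002 kg·m².
τ = F R = (33.5)(0.549) = 18.39 N·m.
Newton's second law for rotation, τ = Iα, gives α = τ/I = 18.39/0.1002 = 183.6 rad/s².

α ≈ 184 rad/s²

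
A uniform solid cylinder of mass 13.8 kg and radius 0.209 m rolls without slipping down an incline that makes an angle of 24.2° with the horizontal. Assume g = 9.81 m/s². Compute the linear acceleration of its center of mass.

a ≈ 2.68 m/s²

Translation along the incline: Mg sinθ − f = Ma.
Rotation about the center: fR = Iα with I = ½MR². No-slip gives a = αR, so f = (I/R²)a = (1/2)M a.
Substituting: Mg sinθ = (1 + 0.5000)Ma, so a = g sinθ/(1 + 0.5000) = (9.81) sin 24.2° / 1.500 = 2.681 m/s².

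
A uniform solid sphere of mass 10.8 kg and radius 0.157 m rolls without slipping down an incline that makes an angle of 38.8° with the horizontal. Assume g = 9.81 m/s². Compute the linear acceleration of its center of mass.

Translation along the incline: Mg sinθ − f = Ma.
Rotation about the center: fR = Iα with I = (2/5)MR². No-slip gives a = αR, so f = (I/R²)a = (2/5)M a.
Substituting: Mg sinθ = (1 + 0.4000)Ma, so a = g sinθ/(1 + 0.4000) = (9.81) sin 38.8° / 1.400 = 4.391 m/s².

a ≈ 4.39 m/s²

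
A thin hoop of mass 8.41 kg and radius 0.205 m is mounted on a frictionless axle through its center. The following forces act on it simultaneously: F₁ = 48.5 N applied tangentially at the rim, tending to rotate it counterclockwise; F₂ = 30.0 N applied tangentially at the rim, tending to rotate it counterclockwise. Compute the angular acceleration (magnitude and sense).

α ≈ 45.5 rad/s², counterclockwise

I = MR² = (8.41)(0.205)² = 0.3534 kg·m².
Taking counterclockwise as positive: τ₁ = +(48.5)(0.205) = +9.942 N·m; τ₂ = +(30.0)(0.205) = +6.150 N·m.
Net torque τ = 16.09 N·m.
α = τ/I = 16.09/0.3534 = 45.53 rad/s².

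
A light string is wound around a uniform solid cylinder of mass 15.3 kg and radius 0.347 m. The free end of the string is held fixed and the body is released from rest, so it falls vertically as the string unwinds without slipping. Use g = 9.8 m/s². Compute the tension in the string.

T ≈ 50.0 N

Translation: Mg − T = Ma. Rotation about the center: TR = Iα with I = ½MR².
With a = αR: T = (I/R²)a = (1/2)M a, so Mg = (1 + 0.5000)Ma.
a = g/(1 + 0.5000) = 9.8/1.500 = 6.533 m/s².
T = 0.5000·M·a = (0.5000)(15.3)(6.533) = 49.98 N.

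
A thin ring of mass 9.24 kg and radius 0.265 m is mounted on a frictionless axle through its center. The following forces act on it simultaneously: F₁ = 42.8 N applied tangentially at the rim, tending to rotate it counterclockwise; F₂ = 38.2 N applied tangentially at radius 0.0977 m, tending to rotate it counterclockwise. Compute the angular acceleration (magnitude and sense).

I = MR² = (9.24)(0.265)² = 0.6489 kg·m².
Taking counterclockwise as positive: τ₁ = +(42.8)(0.265) = +11.34 N·m; τ₂ = +(38.2)(0.0977) = +3.732 N·m.
Net torque τ = 15.07 N·m.
α = τ/I = 15.07/0.6489 = 23.23 rad/s².

α ≈ 23.2 rad/s², counterclockwise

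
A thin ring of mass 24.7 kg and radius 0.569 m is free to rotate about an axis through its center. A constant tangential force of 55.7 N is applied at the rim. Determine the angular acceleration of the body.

I = MR² = (24.7)(0.569)² = 7.997 kg·m².
τ = F R = (55.7)(0.569) = 31.69 N·m.
From τ = Iα: α = 31.69/7.997 = 3.963 rad/s².

α ≈ 3.96 rad/s²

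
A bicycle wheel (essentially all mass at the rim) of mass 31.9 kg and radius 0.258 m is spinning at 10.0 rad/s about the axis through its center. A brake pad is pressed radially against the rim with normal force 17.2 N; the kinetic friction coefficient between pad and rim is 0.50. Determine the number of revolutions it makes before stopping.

≈ 7.62 revolutions

I = MR² = (31.9)(0.258)² = 2.123 kg·m².
Friction force f = μN = (0.50)(17.2) = 8.600 N at the rim; torque magnitude τ = fR = 2.219 N·m, opposing ω.
|α| = τ/I = 2.219/2.123 = 1.045 rad/s² (deceleration).
ω² = ω₀² − 2|α|θ with ω = 0 ⇒ θ = ω₀²/(2|α|) = 47.85 rad = 7.616 rev.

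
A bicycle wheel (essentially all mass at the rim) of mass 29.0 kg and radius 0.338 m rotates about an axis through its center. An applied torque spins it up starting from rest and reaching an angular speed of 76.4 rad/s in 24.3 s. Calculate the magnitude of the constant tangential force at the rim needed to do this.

I = MR² = (29.0)(0.338)² = 3.313 kg·m².
α = Δω/Δt = (76.4 − 0)/24.3 = 3.144 rad/s².
The required torque is τ = Iα = (3.313)(3.144) = 10.42 N·m.
A tangential force at the rim gives τ = FR, so F = τ/R = 10.42/0.338 = 30.82 N.

F ≈ 30.8 N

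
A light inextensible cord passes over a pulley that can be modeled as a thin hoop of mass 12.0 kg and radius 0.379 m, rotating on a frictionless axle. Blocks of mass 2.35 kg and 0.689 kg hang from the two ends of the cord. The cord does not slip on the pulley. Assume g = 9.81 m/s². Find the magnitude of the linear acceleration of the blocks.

I = MR² = (12.0)(0.379)² = 1.724 kg·m².
Heavier block: m₁g − T₁ = m₁a. Lighter block: T₂ − m₂g = m₂a.
Pulley: (T₁ − T₂)R = Iα = I(a/R), so T₁ − T₂ = (I/R²)a = 1·M_p a = 12.00·a.
Adding the three: (m₁ − m₂)g = (m₁ + m₂ + 12.00)a, so a = (2.35 − 0.689)(9.81)/(2.35 + 0.689 + 12.00) = 1.083 m/s².

a ≈ 1.08 m/s²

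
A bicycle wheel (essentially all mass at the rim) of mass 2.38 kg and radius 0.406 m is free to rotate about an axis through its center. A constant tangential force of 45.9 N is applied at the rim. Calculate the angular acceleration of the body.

α ≈ 47.5 rad/s²

I = MR² = (2.38)(0.406)² = 0.3923 kg·m².
τ = F R = (45.9)(0.406) = 18.64 N·m.
Newton's second law for rotation, τ = Iα, gives α = τ/I = 18.64/0.3923 = 47.50 rad/s².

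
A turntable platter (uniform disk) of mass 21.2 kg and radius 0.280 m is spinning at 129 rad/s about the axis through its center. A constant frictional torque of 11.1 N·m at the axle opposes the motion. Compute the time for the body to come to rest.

I = ½MR² = (1/2)(21.2)(0.280)² = 0.8310 kg·m².
The net torque has magnitude 11.1 N·m, opposing ω.
|α| = τ/I = 11.10/0.8310 = 13.36 rad/s² (deceleration).
0 = ω₀ − |α|t ⇒ t = ω₀/|α| = 129/13.36 = 9.658 s.

t ≈ 9.66 s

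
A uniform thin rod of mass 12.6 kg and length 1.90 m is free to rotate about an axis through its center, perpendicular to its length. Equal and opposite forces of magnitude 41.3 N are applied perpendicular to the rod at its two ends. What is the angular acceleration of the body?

α ≈ 20.7 rad/s²

I = (1/12)ML² = (1/12)(12.6)(1.90)² = 3.790 kg·m².
The couple gives τ = F·(L/2) + F·(L/2) = F L = (41.3)(1.90) = 78.47 N·m.
Newton's second law for rotation, τ = Iα, gives α = τ/I = 78.47/3.790 = 20.70 rad/s².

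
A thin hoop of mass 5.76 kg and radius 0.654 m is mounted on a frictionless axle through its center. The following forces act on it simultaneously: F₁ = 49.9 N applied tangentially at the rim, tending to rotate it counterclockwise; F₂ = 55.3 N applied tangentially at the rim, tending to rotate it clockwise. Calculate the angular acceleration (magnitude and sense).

I = MR² = (5.76)(0.654)² = 2.464 kg·m².
Taking counterclockwise as positive: τ₁ = +(49.9)(0.654) = +32.63 N·m; τ₂ = −(55.3)(0.654) = −36.17 N·m.
Net torque τ = -3.532 N·m.
α = τ/I = -3.532/2.464 = -1.433 rad/s².

α ≈ 1.43 rad/s², clockwise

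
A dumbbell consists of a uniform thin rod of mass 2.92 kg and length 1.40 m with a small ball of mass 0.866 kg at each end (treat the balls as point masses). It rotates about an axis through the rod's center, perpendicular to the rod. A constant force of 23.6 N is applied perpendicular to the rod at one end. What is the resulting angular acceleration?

I_rod = (1/12)ML² = (1/12)(2.92)(1.40)² = 0.4769 kg·m².
I_balls = 2·m·(L/2)² = 2(0.866)(0.7000)² = 0.8487 kg·m².
Total I = 1.326 kg·m².
τ = F·(L/2) = (23.6)(0.700) = 16.52 N·m.
α = τ/I = 16.52/1.326 = 12.46 rad/s².

α ≈ 12.5 rad/s²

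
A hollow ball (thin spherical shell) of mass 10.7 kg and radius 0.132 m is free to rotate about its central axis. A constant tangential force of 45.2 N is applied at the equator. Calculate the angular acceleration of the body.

I = (2/3)MR² = (2/3)(10.7)(0.132)² = 0.1243 kg·m².
τ = F R = (45.2)(0.132) = 5.966 N·m.
Newton's second law for rotation, τ = Iα, gives α = τ/I = 5.966/0.1243 = 48.00 rad/s².

α ≈ 48.0 rad/s²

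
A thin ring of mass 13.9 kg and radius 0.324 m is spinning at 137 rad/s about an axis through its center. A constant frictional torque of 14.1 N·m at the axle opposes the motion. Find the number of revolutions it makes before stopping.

I = MR² = (13.9)(0.324)² = 1.459 kg·m².
The net torque has magnitude 14.1 N·m, opposing ω.
|α| = τ/I = 14.10/1.459 = 9.663 rad/s² (deceleration).
ω² = ω₀² − 2|α|θ with ω = 0 ⇒ θ = ω₀²/(2|α|) = 971.2 rad = 154.6 rev.

≈ 155 revolutions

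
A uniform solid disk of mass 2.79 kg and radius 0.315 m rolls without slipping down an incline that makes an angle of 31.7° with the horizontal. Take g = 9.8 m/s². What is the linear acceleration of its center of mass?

Translation along the incline: Mg sinθ − f = Ma.
Rotation about the center: fR = Iα with I = ½MR². No-slip gives a = αR, so f = (I/R²)a = (1/2)M a.
Substituting: Mg sinθ = (1 + 0.5000)Ma, so a = g sinθ/(1 + 0.5000) = (9.8) sin 31.7° / 1.500 = 3.433 m/s².

a ≈ 3.43 m/s²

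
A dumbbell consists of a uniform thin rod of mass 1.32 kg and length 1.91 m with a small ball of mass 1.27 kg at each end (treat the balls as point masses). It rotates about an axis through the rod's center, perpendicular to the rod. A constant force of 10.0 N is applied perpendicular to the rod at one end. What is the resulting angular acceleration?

α ≈ 3.51 rad/s²

I_rod = (1/12)ML² = (1/12)(1.32)(1.91)² = 0.4013 kg·m².
I_balls = 2·m·(L/2)² = 2(1.27)(0.9550)² = 2.317 kg·m².
Total I = 2.718 kg·m².
τ = F·(L/2) = (10.0)(0.955) = 9.550 N·m.
α = τ/I = 9.550/2.718 = 3.514 rad/s².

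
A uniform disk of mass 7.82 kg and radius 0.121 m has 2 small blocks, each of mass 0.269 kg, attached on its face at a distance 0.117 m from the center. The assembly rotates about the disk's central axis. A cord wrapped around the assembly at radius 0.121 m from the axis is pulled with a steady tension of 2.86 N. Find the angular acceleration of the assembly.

α ≈ 5.36 rad/s²

I_disk = ½MR² = ½(7.82)(0.121)² = 0.05725 kg·m².
I_blocks = 2·m·r² = 2(0.269)(0.117)² = 0.007365 kg·m².
Total I = 0.06461 kg·m².
τ = F r = (2.86)(0.121) = 0.3461 N·m.
α = τ/I = 0.3461/0.06461 = 5.356 rad/s².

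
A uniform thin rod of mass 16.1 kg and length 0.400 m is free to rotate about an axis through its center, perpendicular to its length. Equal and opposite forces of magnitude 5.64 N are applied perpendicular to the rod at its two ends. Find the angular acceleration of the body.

I = (1/12)ML² = (1/12)(16.1)(0.400)² = 0.2147 kg·m².
The couple gives τ = F·(L/2) + F·(L/2) = F L = (5.64)(0.400) = 2.256 N·m.
From τ = Iα: α = 2.256/0.2147 = 10.51 rad/s².

α ≈ 10.5 rad/s²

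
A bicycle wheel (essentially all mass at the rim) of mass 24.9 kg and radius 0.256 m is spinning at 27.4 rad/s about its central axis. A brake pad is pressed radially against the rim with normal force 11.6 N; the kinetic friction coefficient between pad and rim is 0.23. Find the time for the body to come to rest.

I = MR² = (24.9)(0.256)² = 1.632 kg·m².
Friction force f = μN = (0.23)(11.6) = 2.668 N at the rim; torque magnitude τ = fR = 0.6830 N·m, opposing ω.
|α| = τ/I = 0.6830/1.632 = 0.4185 rad/s² (deceleration).
0 = ω₀ − |α|t ⇒ t = ω₀/|α| = 27.4/0.4185 = 65.46 s.

t ≈ 65.5 s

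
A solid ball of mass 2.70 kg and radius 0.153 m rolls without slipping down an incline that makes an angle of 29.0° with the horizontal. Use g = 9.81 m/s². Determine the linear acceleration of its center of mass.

a ≈ 3.40 m/s²

Translation along the incline: Mg sinθ − f = Ma.
Rotation about the center: fR = Iα with I = (2/5)MR². No-slip gives a = αR, so f = (I/R²)a = (2/5)M a.
Substituting: Mg sinθ = (1 + 0.4000)Ma, so a = g sinθ/(1 + 0.4000) = (9.81) sin 29.0° / 1.400 = 3.397 m/s².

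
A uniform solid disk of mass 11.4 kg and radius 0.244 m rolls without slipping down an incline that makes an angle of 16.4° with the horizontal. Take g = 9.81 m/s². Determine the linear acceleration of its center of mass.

Translation along the incline: Mg sinθ − f = Ma.
Rotation about the center: fR = Iα with I = ½MR². No-slip gives a = αR, so f = (I/R²)a = (1/2)M a.
Substituting: Mg sinθ = (1 + 0.5000)Ma, so a = g sinθ/(1 + 0.5000) = (9.81) sin 16.4° / 1.500 = 1.847 m/s².

a ≈ 1.85 m/s²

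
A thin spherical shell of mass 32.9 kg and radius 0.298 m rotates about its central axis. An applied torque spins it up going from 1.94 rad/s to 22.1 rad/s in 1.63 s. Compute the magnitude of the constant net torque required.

I = (2/3)MR² = (2/3)(32.9)(0.298)² = 1.948 kg·m².
α = Δω/Δt = (22.1 − 1.94)/1.63 = 12.37 rad/s².
τ = Iα = (1.948)(12.37) = 24.09 N·m.

τ ≈ 24.1 N·m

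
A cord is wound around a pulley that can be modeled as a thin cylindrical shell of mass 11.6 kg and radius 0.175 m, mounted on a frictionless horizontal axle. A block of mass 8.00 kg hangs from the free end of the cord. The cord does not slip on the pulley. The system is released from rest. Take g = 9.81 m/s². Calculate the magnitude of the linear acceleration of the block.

a ≈ 4.00 m/s²

I = MR² = (11.6)(0.175)² = 0.3552 kg·m².
Block: mg − T = ma. Pulley: TR = Iα. No-slip: a = αR, so T = (I/R²)a = 11.60·a.
Then mg = (m + 11.60)a, so a = (8.00)(9.81)/(8.00 + 11.60) = 4.004 m/s².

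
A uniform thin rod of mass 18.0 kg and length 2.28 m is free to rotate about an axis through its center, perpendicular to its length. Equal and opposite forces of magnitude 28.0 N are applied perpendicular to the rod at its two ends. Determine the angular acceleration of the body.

I = (1/12)ML² = (1/12)(18.0)(2.28)² = 7.798 kg·m².
The couple gives τ = F·(L/2) + F·(L/2) = F L = (28.0)(2.28) = 63.84 N·m.
Newton's second law for rotation, τ = Iα, gives α = τ/I = 63.84/7.798 = 8.187 rad/s².

α ≈ 8.19 rad/s²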